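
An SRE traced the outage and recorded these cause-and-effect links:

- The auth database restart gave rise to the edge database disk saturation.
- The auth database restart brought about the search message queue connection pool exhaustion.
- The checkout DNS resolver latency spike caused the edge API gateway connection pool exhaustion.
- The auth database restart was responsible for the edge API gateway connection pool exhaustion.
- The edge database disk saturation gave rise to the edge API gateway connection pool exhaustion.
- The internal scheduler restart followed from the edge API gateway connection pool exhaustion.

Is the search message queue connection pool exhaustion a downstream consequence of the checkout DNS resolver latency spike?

The checkout DNS resolver latency spike leads to the edge API gateway connection pool exhaustion, the internal scheduler restart; the search message queue connection pool exhaustion is not among them.

No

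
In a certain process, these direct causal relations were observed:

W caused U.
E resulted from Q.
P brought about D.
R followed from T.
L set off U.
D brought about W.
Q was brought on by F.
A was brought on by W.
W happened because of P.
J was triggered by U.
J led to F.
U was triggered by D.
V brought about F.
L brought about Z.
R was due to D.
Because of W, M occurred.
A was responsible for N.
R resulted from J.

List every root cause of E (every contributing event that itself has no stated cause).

L, P, V

Tracing upstream from E: E ← Q ← F ← J ← U ← L.
A separate upstream branch: E ← Q ← F ← J ← U ← D ← P.
A separate upstream branch: E ← Q ← F ← V.
Each of those chain origins has no stated cause.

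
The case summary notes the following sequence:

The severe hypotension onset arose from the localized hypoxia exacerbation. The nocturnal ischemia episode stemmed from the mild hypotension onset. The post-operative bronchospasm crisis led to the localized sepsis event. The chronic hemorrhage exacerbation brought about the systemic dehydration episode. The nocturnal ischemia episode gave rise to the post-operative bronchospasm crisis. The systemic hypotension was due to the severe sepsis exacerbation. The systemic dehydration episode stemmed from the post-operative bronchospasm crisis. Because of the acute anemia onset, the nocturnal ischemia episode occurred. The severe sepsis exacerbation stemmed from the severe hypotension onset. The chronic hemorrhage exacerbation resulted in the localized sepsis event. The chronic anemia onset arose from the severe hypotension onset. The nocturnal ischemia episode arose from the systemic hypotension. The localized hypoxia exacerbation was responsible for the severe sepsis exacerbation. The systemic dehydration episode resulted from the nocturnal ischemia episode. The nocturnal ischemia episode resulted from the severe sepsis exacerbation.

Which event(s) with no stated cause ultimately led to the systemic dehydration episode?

Tracing upstream from the systemic dehydration episode: the systemic dehydration episode ← the nocturnal ischemia episode ← the acute anemia onset.
A separate upstream branch: the systemic dehydration episode ← the nocturnal ischemia episode ← the severe sepsis exacerbation ← the localized hypoxia exacerbation.
A separate upstream branch: the systemic dehydration episode ← the chronic hemorrhage exacerbation.
A separate upstream branch: the systemic dehydration episode ← the nocturnal ischemia episode ← the mild hypotension onset.
Each of those chain origins has no stated cause.

the acute anemia onset, the chronic hemorrhage exacerbation, the localized hypoxia exacerbation, the mild hypotension onset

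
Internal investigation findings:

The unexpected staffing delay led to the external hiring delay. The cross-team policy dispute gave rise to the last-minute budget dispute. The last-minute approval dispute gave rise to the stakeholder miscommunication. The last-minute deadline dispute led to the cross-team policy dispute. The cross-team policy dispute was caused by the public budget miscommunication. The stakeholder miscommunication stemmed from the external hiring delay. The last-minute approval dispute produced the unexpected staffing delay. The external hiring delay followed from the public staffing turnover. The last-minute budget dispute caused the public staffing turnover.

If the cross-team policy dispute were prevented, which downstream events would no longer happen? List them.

Downstream of the cross-team policy dispute: the last-minute budget dispute, the public staffing turnover, the external hiring delay, the stakeholder miscommunication.
Of those, still caused via another path: the external hiring delay, the stakeholder miscommunication.
The remainder have no surviving cause.

the last-minute budget dispute, the public staffing turnover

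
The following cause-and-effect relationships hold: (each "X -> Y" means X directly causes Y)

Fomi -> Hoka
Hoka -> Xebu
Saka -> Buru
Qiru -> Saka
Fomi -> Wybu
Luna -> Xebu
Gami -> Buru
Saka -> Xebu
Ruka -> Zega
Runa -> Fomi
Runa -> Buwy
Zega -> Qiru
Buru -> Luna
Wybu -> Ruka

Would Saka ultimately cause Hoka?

Saka leads to Buru, Luna, Xebu; Hoka is not among them.

No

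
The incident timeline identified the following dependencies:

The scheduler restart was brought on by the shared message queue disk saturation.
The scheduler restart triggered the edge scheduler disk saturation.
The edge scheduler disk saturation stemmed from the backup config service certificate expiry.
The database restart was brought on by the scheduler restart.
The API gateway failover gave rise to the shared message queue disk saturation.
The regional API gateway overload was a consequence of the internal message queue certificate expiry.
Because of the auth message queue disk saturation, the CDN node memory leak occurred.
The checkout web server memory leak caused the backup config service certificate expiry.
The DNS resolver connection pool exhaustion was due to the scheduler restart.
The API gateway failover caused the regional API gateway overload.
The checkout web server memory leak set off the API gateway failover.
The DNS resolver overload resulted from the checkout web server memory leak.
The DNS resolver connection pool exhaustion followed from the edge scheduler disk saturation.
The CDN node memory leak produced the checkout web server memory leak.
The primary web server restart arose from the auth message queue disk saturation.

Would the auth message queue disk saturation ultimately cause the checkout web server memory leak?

There is a causal chain: the auth message queue disk saturation → the CDN node memory leak → the checkout web server memory leak.

Yes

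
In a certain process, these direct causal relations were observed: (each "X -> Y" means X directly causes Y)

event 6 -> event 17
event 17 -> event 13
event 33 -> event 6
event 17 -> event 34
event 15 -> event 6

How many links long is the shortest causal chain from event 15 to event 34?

3

Shortest chain: event 15 → event 6 → event 17 → event 34.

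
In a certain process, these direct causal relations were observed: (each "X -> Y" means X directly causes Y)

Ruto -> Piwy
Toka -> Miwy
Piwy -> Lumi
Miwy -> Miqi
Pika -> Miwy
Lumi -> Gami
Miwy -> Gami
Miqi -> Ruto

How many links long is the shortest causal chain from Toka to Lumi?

5

Shortest chain: Toka → Miwy → Miqi → Ruto → Piwy → Lumi.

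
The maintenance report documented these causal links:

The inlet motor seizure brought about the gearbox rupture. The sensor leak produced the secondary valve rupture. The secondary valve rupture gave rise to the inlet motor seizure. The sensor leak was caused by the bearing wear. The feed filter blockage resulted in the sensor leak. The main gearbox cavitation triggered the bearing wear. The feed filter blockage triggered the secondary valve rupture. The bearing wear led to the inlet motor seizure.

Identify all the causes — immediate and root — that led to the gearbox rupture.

Immediate cause of the gearbox rupture: the inlet motor seizure.
Further upstream: the feed filter blockage, the main gearbox cavitation, the bearing wear, the sensor leak, the secondary valve rupture.

the bearing wear, the feed filter blockage, the inlet motor seizure, the main gearbox cavitation, the secondary valve rupture, the sensor leak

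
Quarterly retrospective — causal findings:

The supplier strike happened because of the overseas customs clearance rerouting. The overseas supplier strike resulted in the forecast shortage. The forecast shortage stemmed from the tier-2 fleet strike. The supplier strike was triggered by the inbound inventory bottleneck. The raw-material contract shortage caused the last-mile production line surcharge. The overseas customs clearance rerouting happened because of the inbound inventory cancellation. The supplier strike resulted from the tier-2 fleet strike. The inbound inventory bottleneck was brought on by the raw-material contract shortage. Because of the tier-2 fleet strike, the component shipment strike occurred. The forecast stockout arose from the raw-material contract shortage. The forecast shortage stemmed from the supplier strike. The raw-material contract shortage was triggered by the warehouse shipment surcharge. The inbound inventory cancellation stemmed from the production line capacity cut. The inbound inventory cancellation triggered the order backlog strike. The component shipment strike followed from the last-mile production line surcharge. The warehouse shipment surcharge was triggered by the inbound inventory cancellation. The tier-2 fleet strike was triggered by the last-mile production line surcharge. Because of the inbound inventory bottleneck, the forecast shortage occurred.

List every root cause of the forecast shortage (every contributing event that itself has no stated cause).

the overseas supplier strike, the production line capacity cut

Tracing upstream from the forecast shortage: the forecast shortage ← the supplier strike ← the overseas customs clearance rerouting ← the inbound inventory cancellation ← the production line capacity cut.
A separate upstream branch: the forecast shortage ← the overseas supplier strike.
Each of those chain origins has no stated cause.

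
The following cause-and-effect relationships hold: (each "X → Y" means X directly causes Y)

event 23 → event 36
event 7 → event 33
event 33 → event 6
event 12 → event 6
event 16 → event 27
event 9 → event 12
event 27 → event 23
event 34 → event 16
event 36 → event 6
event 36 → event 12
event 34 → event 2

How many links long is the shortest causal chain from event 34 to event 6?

Shortest chain: event 34 → event 16 → event 27 → event 23 → event 36 → event 6.

5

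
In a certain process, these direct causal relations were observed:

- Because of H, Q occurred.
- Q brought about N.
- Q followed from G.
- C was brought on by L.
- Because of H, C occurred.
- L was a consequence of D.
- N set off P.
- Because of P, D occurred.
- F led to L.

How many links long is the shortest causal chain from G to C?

Shortest chain: G → Q → N → P → D → L → C.

6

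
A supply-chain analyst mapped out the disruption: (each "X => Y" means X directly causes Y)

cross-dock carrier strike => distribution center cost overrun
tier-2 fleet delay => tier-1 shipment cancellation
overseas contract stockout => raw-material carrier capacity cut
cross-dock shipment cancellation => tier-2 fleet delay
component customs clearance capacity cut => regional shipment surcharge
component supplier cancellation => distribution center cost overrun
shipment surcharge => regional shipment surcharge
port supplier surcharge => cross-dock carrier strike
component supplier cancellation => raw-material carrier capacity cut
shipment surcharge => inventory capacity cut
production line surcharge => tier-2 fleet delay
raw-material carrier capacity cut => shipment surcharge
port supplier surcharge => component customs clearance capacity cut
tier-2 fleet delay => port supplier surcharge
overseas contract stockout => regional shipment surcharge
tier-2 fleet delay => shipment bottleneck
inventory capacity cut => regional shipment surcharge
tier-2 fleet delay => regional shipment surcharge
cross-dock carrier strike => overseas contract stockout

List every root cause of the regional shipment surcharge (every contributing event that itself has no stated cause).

the component supplier cancellation, the cross-dock shipment cancellation, the production line surcharge

Tracing upstream from the regional shipment surcharge: the regional shipment surcharge ← the tier-2 fleet delay ← the production line surcharge.
A separate upstream branch: the regional shipment surcharge ← the tier-2 fleet delay ← the cross-dock shipment cancellation.
A separate upstream branch: the regional shipment surcharge ← the shipment surcharge ← the raw-material carrier capacity cut ← the component supplier cancellation.
Each of those chain origins has no stated cause.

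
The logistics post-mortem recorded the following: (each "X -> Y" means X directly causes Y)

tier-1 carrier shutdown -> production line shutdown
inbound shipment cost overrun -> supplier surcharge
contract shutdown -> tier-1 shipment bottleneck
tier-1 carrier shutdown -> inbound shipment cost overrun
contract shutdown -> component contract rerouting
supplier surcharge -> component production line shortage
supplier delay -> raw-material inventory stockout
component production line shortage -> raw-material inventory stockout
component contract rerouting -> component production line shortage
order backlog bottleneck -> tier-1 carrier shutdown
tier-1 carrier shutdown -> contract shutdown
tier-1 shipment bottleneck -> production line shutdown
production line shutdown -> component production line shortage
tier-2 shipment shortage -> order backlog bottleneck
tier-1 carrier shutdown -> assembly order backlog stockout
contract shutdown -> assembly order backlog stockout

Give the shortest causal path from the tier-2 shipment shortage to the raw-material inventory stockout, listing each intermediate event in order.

the tier-2 shipment shortage → the order backlog bottleneck → the tier-1 carrier shutdown → the production line shutdown → the component production line shortage → the raw-material inventory stockout

the tier-2 shipment shortage → the order backlog bottleneck
the order backlog bottleneck → the tier-1 carrier shutdown
the tier-1 carrier shutdown → the production line shutdown
the production line shutdown → the component production line shortage
the component production line shortage → the raw-material inventory stockout
Length: 5 steps.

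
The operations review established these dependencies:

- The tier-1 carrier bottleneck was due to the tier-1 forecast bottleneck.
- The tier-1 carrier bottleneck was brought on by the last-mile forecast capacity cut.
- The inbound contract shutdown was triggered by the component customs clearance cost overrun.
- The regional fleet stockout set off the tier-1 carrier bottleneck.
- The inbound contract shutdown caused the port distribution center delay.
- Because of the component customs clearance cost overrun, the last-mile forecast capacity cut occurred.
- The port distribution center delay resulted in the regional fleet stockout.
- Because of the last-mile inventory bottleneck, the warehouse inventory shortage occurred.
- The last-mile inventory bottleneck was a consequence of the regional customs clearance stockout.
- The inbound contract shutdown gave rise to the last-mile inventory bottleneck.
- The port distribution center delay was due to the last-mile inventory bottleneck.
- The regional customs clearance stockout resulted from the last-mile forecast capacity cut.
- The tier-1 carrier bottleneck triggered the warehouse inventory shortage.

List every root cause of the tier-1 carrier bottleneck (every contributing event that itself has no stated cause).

the component customs clearance cost overrun, the tier-1 forecast bottleneck

Tracing upstream from the tier-1 carrier bottleneck: the tier-1 carrier bottleneck ← the last-mile forecast capacity cut ← the component customs clearance cost overrun.
A separate upstream branch: the tier-1 carrier bottleneck ← the tier-1 forecast bottleneck.
Each of those chain origins has no stated cause.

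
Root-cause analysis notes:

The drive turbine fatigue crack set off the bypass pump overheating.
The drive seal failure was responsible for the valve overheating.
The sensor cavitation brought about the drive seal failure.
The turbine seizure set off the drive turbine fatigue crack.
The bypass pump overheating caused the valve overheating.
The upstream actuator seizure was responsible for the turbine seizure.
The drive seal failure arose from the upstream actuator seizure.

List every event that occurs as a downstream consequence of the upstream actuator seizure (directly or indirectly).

Direct effects: the turbine seizure, the drive seal failure.
2 steps out: the drive turbine fatigue crack, the valve overheating.
3 steps out: the bypass pump overheating.
Not reachable from it: the sensor cavitation.

the bypass pump overheating, the drive seal failure, the drive turbine fatigue crack, the turbine seizure, the valve overheating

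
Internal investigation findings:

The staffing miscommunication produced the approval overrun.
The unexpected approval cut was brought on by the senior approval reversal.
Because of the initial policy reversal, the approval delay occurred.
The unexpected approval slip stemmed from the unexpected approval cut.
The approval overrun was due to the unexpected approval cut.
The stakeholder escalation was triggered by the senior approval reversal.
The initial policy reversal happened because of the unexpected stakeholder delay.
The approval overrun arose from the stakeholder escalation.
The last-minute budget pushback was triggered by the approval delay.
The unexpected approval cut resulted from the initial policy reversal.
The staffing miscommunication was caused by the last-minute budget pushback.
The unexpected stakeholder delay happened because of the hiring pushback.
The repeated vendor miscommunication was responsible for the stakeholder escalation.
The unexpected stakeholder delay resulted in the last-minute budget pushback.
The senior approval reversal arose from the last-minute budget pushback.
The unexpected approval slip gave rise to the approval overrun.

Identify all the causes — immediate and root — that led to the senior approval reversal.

the approval delay, the hiring pushback, the initial policy reversal, the last-minute budget pushback, the unexpected stakeholder delay

Immediate cause of the senior approval reversal: the last-minute budget pushback.
Further upstream: the hiring pushback, the unexpected stakeholder delay, the initial policy reversal, the approval delay.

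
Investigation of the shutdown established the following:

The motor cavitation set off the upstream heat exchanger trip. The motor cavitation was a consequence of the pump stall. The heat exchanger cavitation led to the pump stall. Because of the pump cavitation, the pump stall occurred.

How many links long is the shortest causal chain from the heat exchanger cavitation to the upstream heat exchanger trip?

3

Shortest chain: the heat exchanger cavitation → the pump stall → the motor cavitation → the upstream heat exchanger trip.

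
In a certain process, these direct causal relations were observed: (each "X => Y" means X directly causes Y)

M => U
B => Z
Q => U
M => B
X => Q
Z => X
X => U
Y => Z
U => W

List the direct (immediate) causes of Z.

B, Y

Upstream contributors include M, but only B, Y feed directly into Z.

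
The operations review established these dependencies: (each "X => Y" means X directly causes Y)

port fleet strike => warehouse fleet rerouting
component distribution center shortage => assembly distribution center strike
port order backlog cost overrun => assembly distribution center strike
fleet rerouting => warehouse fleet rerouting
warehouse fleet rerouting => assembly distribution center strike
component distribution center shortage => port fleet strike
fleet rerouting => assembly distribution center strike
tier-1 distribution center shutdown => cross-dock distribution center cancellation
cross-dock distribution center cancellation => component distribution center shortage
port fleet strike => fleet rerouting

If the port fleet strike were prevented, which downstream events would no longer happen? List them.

Downstream of the port fleet strike: the fleet rerouting, the warehouse fleet rerouting, the assembly distribution center strike.
Of those, still caused via another path: the assembly distribution center strike.
The remainder have no surviving cause.

the fleet rerouting, the warehouse fleet rerouting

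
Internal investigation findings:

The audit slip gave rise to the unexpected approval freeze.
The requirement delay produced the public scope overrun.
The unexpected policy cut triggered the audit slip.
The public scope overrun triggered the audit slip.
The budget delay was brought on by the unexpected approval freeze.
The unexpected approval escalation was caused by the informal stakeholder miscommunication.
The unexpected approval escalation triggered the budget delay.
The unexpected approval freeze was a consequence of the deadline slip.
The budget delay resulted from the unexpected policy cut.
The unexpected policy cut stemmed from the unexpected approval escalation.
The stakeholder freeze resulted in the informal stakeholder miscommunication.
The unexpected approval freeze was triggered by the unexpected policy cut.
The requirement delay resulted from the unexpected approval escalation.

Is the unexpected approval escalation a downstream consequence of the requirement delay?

No

The requirement delay leads to the public scope overrun, the audit slip, the unexpected approval freeze, the budget delay; the unexpected approval escalation is not among them.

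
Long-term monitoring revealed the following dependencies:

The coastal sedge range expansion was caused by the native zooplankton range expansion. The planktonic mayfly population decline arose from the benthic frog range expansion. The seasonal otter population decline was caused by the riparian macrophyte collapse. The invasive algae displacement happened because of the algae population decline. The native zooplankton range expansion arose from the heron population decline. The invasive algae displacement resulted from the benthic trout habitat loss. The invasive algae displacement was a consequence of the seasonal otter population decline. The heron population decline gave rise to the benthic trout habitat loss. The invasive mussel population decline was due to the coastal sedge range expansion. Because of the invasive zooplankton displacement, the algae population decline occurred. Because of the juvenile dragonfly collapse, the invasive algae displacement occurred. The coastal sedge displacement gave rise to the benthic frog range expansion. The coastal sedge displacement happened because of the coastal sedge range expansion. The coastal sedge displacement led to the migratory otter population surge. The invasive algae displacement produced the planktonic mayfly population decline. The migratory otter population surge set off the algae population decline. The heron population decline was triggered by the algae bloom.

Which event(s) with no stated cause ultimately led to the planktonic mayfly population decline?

Tracing upstream from the planktonic mayfly population decline: the planktonic mayfly population decline ← the invasive algae displacement ← the benthic trout habitat loss ← the heron population decline ← the algae bloom.
A separate upstream branch: the planktonic mayfly population decline ← the invasive algae displacement ← the seasonal otter population decline ← the riparian macrophyte collapse.
A separate upstream branch: the planktonic mayfly population decline ← the invasive algae displacement ← the algae population decline ← the invasive zooplankton displacement.
A separate upstream branch: the planktonic mayfly population decline ← the invasive algae displacement ← the juvenile dragonfly collapse.
Each of those chain origins has no stated cause.

the algae bloom, the invasive zooplankton displacement, the juvenile dragonfly collapse, the riparian macrophyte collapse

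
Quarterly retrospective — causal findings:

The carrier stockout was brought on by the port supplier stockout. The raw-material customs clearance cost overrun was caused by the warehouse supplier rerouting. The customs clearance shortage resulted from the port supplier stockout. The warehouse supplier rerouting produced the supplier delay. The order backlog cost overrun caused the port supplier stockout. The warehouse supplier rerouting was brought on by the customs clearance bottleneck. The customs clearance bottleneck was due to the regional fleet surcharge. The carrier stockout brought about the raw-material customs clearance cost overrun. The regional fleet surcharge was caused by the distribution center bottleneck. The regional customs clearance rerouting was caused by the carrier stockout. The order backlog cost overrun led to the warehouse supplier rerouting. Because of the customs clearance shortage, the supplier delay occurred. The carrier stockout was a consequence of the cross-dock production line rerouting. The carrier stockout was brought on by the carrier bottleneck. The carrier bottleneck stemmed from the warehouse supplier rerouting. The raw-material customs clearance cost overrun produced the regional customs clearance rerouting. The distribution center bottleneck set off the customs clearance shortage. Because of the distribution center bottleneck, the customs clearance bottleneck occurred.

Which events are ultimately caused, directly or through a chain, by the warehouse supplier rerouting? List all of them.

the carrier bottleneck, the carrier stockout, the raw-material customs clearance cost overrun, the regional customs clearance rerouting, the supplier delay

Direct effects: the carrier bottleneck, the supplier delay, the raw-material customs clearance cost overrun.
2 steps out: the carrier stockout, the regional customs clearance rerouting.
Not reachable from it: the distribution center bottleneck, the regional fleet surcharge, the order backlog cost overrun, the port supplier stockout, the customs clearance bottleneck, the cross-dock production line rerouting, the customs clearance shortage.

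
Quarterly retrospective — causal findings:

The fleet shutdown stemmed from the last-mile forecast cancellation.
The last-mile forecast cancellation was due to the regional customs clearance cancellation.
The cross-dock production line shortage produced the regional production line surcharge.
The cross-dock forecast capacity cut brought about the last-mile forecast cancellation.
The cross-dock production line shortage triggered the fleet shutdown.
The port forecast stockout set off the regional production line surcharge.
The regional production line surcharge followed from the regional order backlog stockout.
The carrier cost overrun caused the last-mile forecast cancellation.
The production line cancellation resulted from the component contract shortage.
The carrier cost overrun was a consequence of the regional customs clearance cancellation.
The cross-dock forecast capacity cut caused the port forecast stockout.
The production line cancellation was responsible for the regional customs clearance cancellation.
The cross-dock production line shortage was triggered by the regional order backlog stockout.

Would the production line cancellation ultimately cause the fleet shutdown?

There is a causal chain: the production line cancellation → the regional customs clearance cancellation → the last-mile forecast cancellation → the fleet shutdown.

Yes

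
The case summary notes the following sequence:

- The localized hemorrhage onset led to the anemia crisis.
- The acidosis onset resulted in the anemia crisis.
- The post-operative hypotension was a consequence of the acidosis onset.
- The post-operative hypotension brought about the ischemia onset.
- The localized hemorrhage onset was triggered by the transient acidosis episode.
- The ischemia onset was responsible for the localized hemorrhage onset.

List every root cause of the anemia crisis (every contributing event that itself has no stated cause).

Tracing upstream from the anemia crisis: the anemia crisis ← the acidosis onset.
A separate upstream branch: the anemia crisis ← the localized hemorrhage onset ← the transient acidosis episode.
Each of those chain origins has no stated cause.

the acidosis onset, the transient acidosis episode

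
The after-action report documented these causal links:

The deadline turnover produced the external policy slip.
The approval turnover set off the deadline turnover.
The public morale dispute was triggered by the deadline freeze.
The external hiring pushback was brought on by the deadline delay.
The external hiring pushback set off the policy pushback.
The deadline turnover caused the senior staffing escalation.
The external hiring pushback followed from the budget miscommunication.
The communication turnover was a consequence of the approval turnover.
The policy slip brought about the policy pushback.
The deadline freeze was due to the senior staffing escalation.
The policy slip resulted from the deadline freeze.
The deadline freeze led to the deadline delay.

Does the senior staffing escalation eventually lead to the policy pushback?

There is a causal chain: the senior staffing escalation → the deadline freeze → the policy slip → the policy pushback.

Yes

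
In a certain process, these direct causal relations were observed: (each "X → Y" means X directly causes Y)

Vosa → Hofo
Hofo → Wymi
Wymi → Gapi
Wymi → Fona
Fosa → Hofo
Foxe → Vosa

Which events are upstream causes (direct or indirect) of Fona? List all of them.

Fosa, Foxe, Hofo, Vosa, Wymi

Immediate cause of Fona: Wymi.
Further upstream: Foxe, Vosa, Hofo, Fosa.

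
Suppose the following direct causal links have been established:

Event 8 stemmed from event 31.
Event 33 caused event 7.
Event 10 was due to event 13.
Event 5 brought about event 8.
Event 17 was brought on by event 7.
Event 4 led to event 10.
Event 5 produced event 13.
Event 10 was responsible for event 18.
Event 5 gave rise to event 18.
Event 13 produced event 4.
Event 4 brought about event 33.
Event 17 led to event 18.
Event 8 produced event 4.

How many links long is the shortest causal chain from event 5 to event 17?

Shortest chain: event 5 → event 8 → event 4 → event 33 → event 7 → event 17.

5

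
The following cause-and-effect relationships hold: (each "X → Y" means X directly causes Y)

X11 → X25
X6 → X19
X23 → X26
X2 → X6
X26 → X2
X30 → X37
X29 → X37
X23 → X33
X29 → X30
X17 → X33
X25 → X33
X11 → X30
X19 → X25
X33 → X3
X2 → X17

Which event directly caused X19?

X6

Upstream contributors include X23, X26, X2, but only X6 feeds directly into X19.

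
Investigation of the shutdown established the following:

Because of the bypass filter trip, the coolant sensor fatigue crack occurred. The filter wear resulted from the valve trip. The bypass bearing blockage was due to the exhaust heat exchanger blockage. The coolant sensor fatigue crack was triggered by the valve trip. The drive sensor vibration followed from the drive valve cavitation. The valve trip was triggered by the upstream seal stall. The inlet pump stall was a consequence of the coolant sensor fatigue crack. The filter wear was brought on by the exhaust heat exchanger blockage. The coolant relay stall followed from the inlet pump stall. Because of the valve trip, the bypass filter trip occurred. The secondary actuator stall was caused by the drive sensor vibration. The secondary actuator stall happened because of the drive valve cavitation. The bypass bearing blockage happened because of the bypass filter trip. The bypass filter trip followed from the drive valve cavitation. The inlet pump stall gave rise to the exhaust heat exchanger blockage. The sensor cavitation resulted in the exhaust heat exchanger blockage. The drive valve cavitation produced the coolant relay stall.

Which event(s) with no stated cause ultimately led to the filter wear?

Tracing upstream from the filter wear: the filter wear ← the valve trip ← the upstream seal stall.
A separate upstream branch: the filter wear ← the exhaust heat exchanger blockage ← the inlet pump stall ← the coolant sensor fatigue crack ← the bypass filter trip ← the drive valve cavitation.
A separate upstream branch: the filter wear ← the exhaust heat exchanger blockage ← the sensor cavitation.
Each of those chain origins has no stated cause.

the drive valve cavitation, the sensor cavitation, the upstream seal stall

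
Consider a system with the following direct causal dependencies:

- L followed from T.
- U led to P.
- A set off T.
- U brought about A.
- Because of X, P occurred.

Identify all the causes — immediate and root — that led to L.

A, T, U

Immediate cause of L: T.
Further upstream: U, A.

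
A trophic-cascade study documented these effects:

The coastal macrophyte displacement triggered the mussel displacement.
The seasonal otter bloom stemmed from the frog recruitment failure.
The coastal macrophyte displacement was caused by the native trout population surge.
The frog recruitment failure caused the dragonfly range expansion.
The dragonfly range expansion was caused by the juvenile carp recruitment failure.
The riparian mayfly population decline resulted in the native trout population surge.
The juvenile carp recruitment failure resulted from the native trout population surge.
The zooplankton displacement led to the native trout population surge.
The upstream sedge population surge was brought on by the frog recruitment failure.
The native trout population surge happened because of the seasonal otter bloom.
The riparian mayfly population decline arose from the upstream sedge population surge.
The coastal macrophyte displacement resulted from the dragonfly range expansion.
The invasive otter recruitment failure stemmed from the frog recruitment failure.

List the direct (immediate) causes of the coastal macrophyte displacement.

Upstream contributors include the frog recruitment failure, the seasonal otter bloom, the upstream sedge population surge, the riparian mayfly population decline, the juvenile carp recruitment failure, the zooplankton displacement, but only the dragonfly range expansion, the native trout population surge feed directly into the coastal macrophyte displacement.

the dragonfly range expansion, the native trout population surge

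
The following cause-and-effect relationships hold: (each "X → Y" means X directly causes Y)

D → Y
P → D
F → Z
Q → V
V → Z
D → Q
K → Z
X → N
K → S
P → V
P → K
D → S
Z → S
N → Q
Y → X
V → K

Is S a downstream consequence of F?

Yes

There is a causal chain: F → Z → S.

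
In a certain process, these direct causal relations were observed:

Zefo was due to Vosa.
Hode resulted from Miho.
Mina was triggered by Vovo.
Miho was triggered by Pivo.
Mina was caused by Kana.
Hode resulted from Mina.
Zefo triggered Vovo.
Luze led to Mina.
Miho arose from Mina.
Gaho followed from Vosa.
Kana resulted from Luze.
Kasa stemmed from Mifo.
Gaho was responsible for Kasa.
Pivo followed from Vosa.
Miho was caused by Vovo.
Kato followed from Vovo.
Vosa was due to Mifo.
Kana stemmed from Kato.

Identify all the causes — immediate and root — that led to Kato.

Mifo, Vosa, Vovo, Zefo

Immediate cause of Kato: Vovo.
Further upstream: Mifo, Vosa, Zefo.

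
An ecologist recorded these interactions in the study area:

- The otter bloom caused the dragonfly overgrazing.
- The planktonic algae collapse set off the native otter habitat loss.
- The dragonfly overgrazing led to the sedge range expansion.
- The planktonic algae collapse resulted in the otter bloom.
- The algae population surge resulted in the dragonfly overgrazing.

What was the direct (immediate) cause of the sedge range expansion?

the dragonfly overgrazing

Upstream contributors include the planktonic algae collapse, the otter bloom, the algae population surge, but only the dragonfly overgrazing feeds directly into the sedge range expansion.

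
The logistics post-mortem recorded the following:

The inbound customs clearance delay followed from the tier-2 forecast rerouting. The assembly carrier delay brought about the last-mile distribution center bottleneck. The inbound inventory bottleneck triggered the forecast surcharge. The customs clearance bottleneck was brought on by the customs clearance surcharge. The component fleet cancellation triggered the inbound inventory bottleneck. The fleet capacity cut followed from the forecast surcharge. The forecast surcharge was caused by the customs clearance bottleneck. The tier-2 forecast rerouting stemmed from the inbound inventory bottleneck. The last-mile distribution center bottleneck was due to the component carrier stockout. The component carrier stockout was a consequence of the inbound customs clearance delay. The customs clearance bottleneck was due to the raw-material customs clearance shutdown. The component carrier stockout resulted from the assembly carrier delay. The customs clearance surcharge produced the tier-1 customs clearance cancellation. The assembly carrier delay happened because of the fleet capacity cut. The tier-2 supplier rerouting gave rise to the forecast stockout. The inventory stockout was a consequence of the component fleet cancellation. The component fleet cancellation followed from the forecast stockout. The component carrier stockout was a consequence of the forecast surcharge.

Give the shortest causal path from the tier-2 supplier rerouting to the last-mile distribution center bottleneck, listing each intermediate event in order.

the tier-2 supplier rerouting → the forecast stockout
the forecast stockout → the component fleet cancellation
the component fleet cancellation → the inbound inventory bottleneck
the inbound inventory bottleneck → the forecast surcharge
the forecast surcharge → the component carrier stockout
the component carrier stockout → the last-mile distribution center bottleneck
Length: 6 steps.

the tier-2 supplier rerouting → the forecast stockout → the component fleet cancellation → the inbound inventory bottleneck → the forecast surcharge → the component carrier stockout → the last-mile distribution center bottleneck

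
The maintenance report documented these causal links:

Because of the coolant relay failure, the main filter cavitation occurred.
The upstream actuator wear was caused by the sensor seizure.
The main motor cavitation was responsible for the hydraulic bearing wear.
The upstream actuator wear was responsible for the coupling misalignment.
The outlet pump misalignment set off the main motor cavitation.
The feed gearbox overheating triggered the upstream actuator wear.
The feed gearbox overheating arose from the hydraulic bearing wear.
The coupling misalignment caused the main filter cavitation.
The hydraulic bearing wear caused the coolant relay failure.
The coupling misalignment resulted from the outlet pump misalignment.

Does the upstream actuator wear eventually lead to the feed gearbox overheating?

No

The upstream actuator wear leads to the coupling misalignment, the main filter cavitation; the feed gearbox overheating is not among them.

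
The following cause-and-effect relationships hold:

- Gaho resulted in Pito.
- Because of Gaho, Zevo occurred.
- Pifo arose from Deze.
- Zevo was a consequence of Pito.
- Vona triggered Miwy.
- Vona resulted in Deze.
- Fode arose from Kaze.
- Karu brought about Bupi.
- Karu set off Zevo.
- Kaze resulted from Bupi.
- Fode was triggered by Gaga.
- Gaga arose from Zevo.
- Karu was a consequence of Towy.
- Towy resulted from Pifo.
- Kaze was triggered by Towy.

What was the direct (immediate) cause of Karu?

Towy

Upstream contributors include Vona, Deze, Pifo, but only Towy feeds directly into Karu.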